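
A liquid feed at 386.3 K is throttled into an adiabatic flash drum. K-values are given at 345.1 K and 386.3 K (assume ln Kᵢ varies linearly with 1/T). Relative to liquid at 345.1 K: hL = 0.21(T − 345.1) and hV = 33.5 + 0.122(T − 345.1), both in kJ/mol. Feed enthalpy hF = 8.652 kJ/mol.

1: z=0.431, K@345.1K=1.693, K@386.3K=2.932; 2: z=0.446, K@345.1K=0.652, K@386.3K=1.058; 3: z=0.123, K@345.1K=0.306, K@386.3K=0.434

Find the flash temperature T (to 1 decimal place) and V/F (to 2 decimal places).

Adiabatic flash: solve Rachford–Rice at each trial T, then check hF = ψ·hV(T) + (1−ψ)·hL(T).
  T = 345.1 K: K = (1.693, 0.652, 0.306), RR gives ψ = 0.188, H_out = 6.299 kJ/mol
  T = 386.3 K: K = (2.932, 1.058, 0.434), RR gives ψ = 1.000, H_out = 38.526 kJ/mol
  T = 365.7 K: K = (2.263, 0.842, 0.368), RR gives ψ = 0.882, H_out = 32.270 kJ/mol
  T = 355.4 K: K = (1.965, 0.744, 0.336), RR gives ψ = 0.579, H_out = 21.047 kJ/mol
  T = 350.2 K: K = (1.825, 0.697, 0.321), RR gives ψ = 0.396, H_out = 14.150 kJ/mol
  T = 347.6 K: K = (1.757, 0.674, 0.313), RR gives ψ = 0.294, H_out = 10.309 kJ/mol
  T = 346.4 K: K = (1.726, 0.663, 0.310), RR gives ψ = 0.244, H_out = 8.427 kJ/mol
Linear interpolation between T = 346.4 (H_out = 8.427) and T = 347.6 (H_out = 10.309) on hF = 8.652 gives T ≈ 346.5 K, at which ψ = 0.25.

T = 346.5 K, V/F = 0.25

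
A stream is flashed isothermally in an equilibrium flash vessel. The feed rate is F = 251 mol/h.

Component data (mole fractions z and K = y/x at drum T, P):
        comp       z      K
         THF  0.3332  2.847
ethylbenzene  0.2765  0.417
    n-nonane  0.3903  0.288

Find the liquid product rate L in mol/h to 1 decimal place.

Material balance + equilibrium reduce to Σ zᵢ(Kᵢ−1)/(1+V/F(Kᵢ−1)) = 0.
g(0) = ΣzᵢKᵢ − 1 = 0.1763 and g(1) = 1 − Σzᵢ/Kᵢ = -1.1353, so a root lies in (0, 1).
Iterate (Newton) starting at V/F = 0.5:
  V/F = 0.5000: g = -0.33909, g' = -0.9715 → V/F = 0.1510
  V/F = 0.1510: g = -0.00689, g' = -1.0564 → V/F = 0.1445
Converged at V/F = 0.1445.
Then V = V/F·F = 0.1445·251 = 36.3 mol/h and L = F − V = 214.7 mol/h.

L = 214.7 mol/h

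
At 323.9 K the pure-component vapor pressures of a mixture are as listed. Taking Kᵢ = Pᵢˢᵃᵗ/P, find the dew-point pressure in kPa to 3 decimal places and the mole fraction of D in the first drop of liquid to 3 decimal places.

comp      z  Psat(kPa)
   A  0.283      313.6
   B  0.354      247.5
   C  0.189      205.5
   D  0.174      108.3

At the dew point ψ → 1, so Σzᵢ/Kᵢ = 1 with Kᵢ = Pᵢˢᵃᵗ/P ⇒ 1/P = Σzᵢ/Pᵢˢᵃᵗ.
1/P = 0.283/313.6 + 0.354/247.5 + 0.189/205.5 + 0.174/108.3 = 0.004859 ⇒ P = 205.800 kPa
xᵢ = zᵢP/Pᵢˢᵃᵗ ⇒ x_D = 0.174·205.800/108.3 = 0.331

Pdew = 205.800 kPa, x_D = 0.331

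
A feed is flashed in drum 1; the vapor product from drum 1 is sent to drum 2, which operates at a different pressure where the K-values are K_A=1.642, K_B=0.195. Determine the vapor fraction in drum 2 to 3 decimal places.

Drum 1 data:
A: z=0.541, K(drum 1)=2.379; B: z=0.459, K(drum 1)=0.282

V/F (drum 2) = 0.723

Drum 1:
Rachford–Rice: g(ψ₁) = Σ zᵢ(Kᵢ−1)/(1+ψ₁(Kᵢ−1)) = 0.
g(0) = ΣzᵢKᵢ − 1 = 0.416 and g(1) = 1 − Σzᵢ/Kᵢ = -0.855, so a root lies in (0, 1).
Newton–Raphson from ψ₁ = 0.5:
  ψ₁ = 0.500: g = -0.0726, g' = -0.936 → ψ₁ = 0.423
  ψ₁ = 0.423: g = -0.0017, g' = -0.898 → ψ₁ = 0.421
Converged at ψ₁ = 0.421.
Drum-1 compositions:
  A: x = 0.342, y = 0.815
  B: x = 0.658, y = 0.185
Drum-2 feed = drum-1 vapor: z₂ = (0.8146, 0.1854).
Drum 2:
Rachford–Rice: g(ψ₂) = Σ zᵢ(Kᵢ−1)/(1+ψ₂(Kᵢ−1)) = 0.
Feasibility: ΣzᵢKᵢ = 1.374, Σzᵢ/Kᵢ = 1.447 — both > 1, two phases present.
Binary case is linear: z₁(K₁−1)(1+ψ₂(K₂−1)) + z₂(K₂−1)(1+ψ₂(K₁−1)) = 0
⇒ ψ₂ = [z₁(K₁−1)+z₂(K₂−1)] / [−(K₁−1)(K₂−1)] = 0.3737/0.5168 = 0.723
  A: x = 0.556, y = 0.913
  B: x = 0.444, y = 0.087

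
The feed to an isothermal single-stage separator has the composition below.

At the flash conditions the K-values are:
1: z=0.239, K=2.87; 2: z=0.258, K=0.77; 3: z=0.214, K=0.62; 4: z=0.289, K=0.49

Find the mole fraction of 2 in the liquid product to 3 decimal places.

Rachford–Rice: g(β) = Σ zᵢ(Kᵢ−1)/(1+β(Kᵢ−1)) = 0.
g(0) = ΣzᵢKᵢ − 1 = 0.159 and g(1) = 1 − Σzᵢ/Kᵢ = -0.353, so a root lies in (0, 1).
Newton iteration, β⁰ = 0.32:
  β = 0.320: g = -0.0532, g' = -0.490 → β = 0.212
  β = 0.212: g = 0.0042, g' = -0.575 → β = 0.219
Converged at β = 0.219.
Compositions from xᵢ = zᵢ/(1+β(Kᵢ−1)), yᵢ = Kᵢxᵢ:
  1: x = 0.170, y = 0.487
  2: x = 0.272, y = 0.209
  3: x = 0.233, y = 0.145
  4: x = 0.325, y = 0.159

x_2 = 0.272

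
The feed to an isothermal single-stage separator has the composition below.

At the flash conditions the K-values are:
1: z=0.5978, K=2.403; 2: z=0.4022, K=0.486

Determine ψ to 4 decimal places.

ψ = 0.8764

Material balance + equilibrium reduce to Σ zᵢ(Kᵢ−1)/(1+ψ(Kᵢ−1)) = 0.
Feasibility: ΣzᵢKᵢ = 1.6320, Σzᵢ/Kᵢ = 1.0763 — both > 1, two phases present.
Binary case is linear: z₁(K₁−1)(1+ψ(K₂−1)) + z₂(K₂−1)(1+ψ(K₁−1)) = 0
⇒ ψ = [z₁(K₁−1)+z₂(K₂−1)] / [−(K₁−1)(K₂−1)] = 0.63198/0.72114 = 0.8764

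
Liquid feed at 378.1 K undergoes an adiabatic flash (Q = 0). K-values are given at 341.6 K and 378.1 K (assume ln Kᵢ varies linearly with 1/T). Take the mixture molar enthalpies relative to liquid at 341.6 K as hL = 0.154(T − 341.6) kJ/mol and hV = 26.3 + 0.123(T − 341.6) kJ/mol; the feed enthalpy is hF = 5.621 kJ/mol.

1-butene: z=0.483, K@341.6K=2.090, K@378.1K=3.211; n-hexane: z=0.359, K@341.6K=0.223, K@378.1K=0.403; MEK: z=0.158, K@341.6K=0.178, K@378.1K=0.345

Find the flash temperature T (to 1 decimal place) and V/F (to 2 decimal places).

Adiabatic flash: solve Rachford–Rice at each trial T, then check hF = ψ·hV(T) + (1−ψ)·hL(T).
  T = 341.6 K: K = (2.090, 0.223, 0.178), RR gives ψ = 0.136, H_out = 3.589 kJ/mol
  T = 378.1 K: K = (3.211, 0.403, 0.345), RR gives ψ = 0.551, H_out = 19.492 kJ/mol
  T = 359.9 K: K = (2.620, 0.305, 0.252), RR gives ψ = 0.360, H_out = 12.072 kJ/mol
  T = 350.8 K: K = (2.349, 0.262, 0.213), RR gives ψ = 0.258, H_out = 8.126 kJ/mol
  T = 346.2 K: K = (2.217, 0.242, 0.195), RR gives ψ = 0.200, H_out = 5.953 kJ/mol
  T = 343.9 K: K = (2.153, 0.232, 0.186), RR gives ψ = 0.169, H_out = 4.799 kJ/mol
Linear interpolation between T = 343.9 (H_out = 4.799) and T = 346.2 (H_out = 5.953) on hF = 5.621 gives T ≈ 345.5 K, at which ψ = 0.19.

T = 345.5 K, V/F = 0.19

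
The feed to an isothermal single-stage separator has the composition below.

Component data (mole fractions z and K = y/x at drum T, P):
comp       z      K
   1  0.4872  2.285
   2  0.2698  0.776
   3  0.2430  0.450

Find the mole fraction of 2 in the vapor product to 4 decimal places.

Rachford–Rice: g(ψ) = Σ zᵢ(Kᵢ−1)/(1+ψ(Kᵢ−1)) = 0.
Feasibility: ΣzᵢKᵢ = 1.4320, Σzᵢ/Kᵢ = 1.1009 — both > 1, two phases present.
Newton iteration, ψ⁰ = 0.5:
  ψ = 0.5000: g = 0.12876, g' = -0.4552 → ψ = 0.7828
  ψ = 0.7828: g = 0.00410, g' = -0.4465 → ψ = 0.7920
Converged at ψ = 0.7920.
Compositions from xᵢ = zᵢ/(1+ψ(Kᵢ−1)), yᵢ = Kᵢxᵢ:
  1: x = 0.2415, y = 0.5517
  2: x = 0.3280, y = 0.2545
  3: x = 0.4306, y = 0.1937

y_2 = 0.2545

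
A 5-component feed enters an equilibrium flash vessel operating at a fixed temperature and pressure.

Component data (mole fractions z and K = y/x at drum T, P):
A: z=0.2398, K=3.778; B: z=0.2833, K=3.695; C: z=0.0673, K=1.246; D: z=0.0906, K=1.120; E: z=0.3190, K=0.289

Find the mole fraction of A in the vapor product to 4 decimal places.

y_A = 0.2923

Rachford–Rice: g(ψ) = Σ zᵢ(Kᵢ−1)/(1+ψ(Kᵢ−1)) = 0.
Check two-phase: ΣzᵢKᵢ = 2.2303 > 1 and Σzᵢ/Kᵢ = 1.3789 > 1, so g(0) = 1.2303 > 0 and g(1) = -0.3789 < 0.
Newton–Raphson from ψ = 0.55:
  ψ = 0.5500: g = 0.22343, g' = -1.0627 → ψ = 0.7602
  ψ = 0.7602: g = -0.00524, g' = -1.1803 → ψ = 0.7558
Converged at ψ = 0.7558.
Compositions from xᵢ = zᵢ/(1+ψ(Kᵢ−1)), yᵢ = Kᵢxᵢ:
  A: x = 0.0774, y = 0.2923
  B: x = 0.0933, y = 0.3447
  C: x = 0.0567, y = 0.0707
  D: x = 0.0831, y = 0.0930
  E: x = 0.6895, y = 0.1993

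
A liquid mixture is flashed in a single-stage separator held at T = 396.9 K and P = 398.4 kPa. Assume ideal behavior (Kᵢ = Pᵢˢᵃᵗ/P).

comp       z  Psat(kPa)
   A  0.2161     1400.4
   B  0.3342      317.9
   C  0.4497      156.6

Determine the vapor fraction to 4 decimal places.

ψ = 0.1773

Raoult's law: Kᵢ = Pᵢˢᵃᵗ/P = Pᵢˢᵃᵗ/398.4.
  K_A = 1400.4/398.4 = 3.515060, K_B = 317.9/398.4 = 0.797942, K_C = 156.6/398.4 = 0.393072
Material balance + equilibrium reduce to Σ zᵢ(Kᵢ−1)/(1+ψ(Kᵢ−1)) = 0.
Check two-phase: ΣzᵢKᵢ = 1.2030 > 1 and Σzᵢ/Kᵢ = 1.6244 > 1, so g(0) = 0.2030 > 0 and g(1) = -0.6244 < 0.
Newton–Raphson from ψ = 0.61:
  ψ = 0.6100: g = -0.29594, g' = -0.6483 → ψ = 0.1535
  ψ = 0.1535: g = 0.02146, g' = -0.9275 → ψ = 0.1766
  ψ = 0.1766: g = 0.00059, g' = -0.8778 → ψ = 0.1773
Converged at ψ = 0.1773.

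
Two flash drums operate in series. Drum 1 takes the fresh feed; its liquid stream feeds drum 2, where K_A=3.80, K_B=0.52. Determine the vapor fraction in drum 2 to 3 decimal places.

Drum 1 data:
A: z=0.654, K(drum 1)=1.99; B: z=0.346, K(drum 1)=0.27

V/F (drum 2) = 0.679

Drum 1:
Let ψ₁ = V/F and solve Σ zᵢ(Kᵢ−1)/(1+ψ₁(Kᵢ−1)) = 0.
g(0) = ΣzᵢKᵢ − 1 = 0.395 and g(1) = 1 − Σzᵢ/Kᵢ = -0.610, so a root lies in (0, 1).
Binary case is linear: z₁(K₁−1)(1+ψ₁(K₂−1)) + z₂(K₂−1)(1+ψ₁(K₁−1)) = 0
⇒ ψ₁ = [z₁(K₁−1)+z₂(K₂−1)] / [−(K₁−1)(K₂−1)] = 0.3949/0.7227 = 0.546
Drum-1 compositions:
  A: x = 0.424, y = 0.845
  B: x = 0.576, y = 0.155
Drum-2 feed = drum-1 liquid: z₂ = (0.4244, 0.5756).
Drum 2:
Material balance + equilibrium reduce to Σ zᵢ(Kᵢ−1)/(1+ψ₂(Kᵢ−1)) = 0.
Check two-phase: ΣzᵢKᵢ = 1.912 > 1 and Σzᵢ/Kᵢ = 1.219 > 1, so g(0) = 0.912 > 0 and g(1) = -0.219 < 0.
Binary case is linear: z₁(K₁−1)(1+ψ₂(K₂−1)) + z₂(K₂−1)(1+ψ₂(K₁−1)) = 0
⇒ ψ₂ = [z₁(K₁−1)+z₂(K₂−1)] / [−(K₁−1)(K₂−1)] = 0.9121/1.3440 = 0.679
  A: x = 0.146, y = 0.556
  B: x = 0.854, y = 0.444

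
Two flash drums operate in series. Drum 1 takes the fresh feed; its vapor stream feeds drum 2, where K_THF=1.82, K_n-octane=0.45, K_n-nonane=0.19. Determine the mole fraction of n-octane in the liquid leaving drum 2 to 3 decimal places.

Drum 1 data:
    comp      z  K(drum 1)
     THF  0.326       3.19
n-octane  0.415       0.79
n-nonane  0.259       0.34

x_n-octane (drum 2) = 0.413

Drum 1:
Material balance + equilibrium reduce to Σ zᵢ(Kᵢ−1)/(1+ψ₁(Kᵢ−1)) = 0.
Feasibility: ΣzᵢKᵢ = 1.456, Σzᵢ/Kᵢ = 1.389 — both > 1, two phases present.
Newton iteration, ψ₁⁰ = 0.56:
  ψ₁ = 0.560: g = -0.0493, g' = -0.623 → ψ₁ = 0.481
Converged at ψ₁ = 0.481.
Drum-1 compositions:
  THF: x = 0.159, y = 0.506
  n-octane: x = 0.462, y = 0.365
  n-nonane: x = 0.380, y = 0.129
Drum-2 feed = drum-1 vapor: z₂ = (0.5062, 0.3647, 0.1291).
Drum 2:
Material balance + equilibrium reduce to Σ zᵢ(Kᵢ−1)/(1+ψ₂(Kᵢ−1)) = 0.
Feasibility: ΣzᵢKᵢ = 1.110, Σzᵢ/Kᵢ = 1.768 — both > 1, two phases present.
Newton–Raphson from ψ₂ = 0.5:
  ψ₂ = 0.500: g = -0.1580, g' = -0.620 → ψ₂ = 0.245
  ψ₂ = 0.245: g = -0.0168, g' = -0.515 → ψ₂ = 0.213
Converged at ψ₂ = 0.213.
  THF: x = 0.431, y = 0.785
  n-octane: x = 0.413, y = 0.186
  n-nonane: x = 0.156, y = 0.030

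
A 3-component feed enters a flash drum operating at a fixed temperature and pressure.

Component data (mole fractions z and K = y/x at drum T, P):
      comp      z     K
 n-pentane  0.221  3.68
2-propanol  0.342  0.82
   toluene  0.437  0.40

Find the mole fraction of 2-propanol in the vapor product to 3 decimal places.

Newton iteration, ψ⁰ = 0.52:
  ψ = 0.520: g = -0.2016, g' = -0.623 → ψ = 0.196
  ψ = 0.196: g = 0.0270, g' = -0.895 → ψ = 0.227
  ψ = 0.227: g = 0.0009, g' = -0.837 → ψ = 0.228
Converged at ψ = 0.228.
Compositions from xᵢ = zᵢ/(1+ψ(Kᵢ−1)), yᵢ = Kᵢxᵢ:
  n-pentane: x = 0.137, y = 0.505
  2-propanol: x = 0.357, y = 0.292
  toluene: x = 0.506, y = 0.202

y_2-propanol = 0.292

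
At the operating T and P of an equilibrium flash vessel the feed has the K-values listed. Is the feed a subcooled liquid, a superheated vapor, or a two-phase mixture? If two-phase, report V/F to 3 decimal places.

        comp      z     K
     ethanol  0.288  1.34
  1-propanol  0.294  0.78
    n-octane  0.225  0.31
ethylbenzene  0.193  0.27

ΣzᵢKᵢ = 0.737; Σzᵢ/Kᵢ = 2.032.
Since ΣzᵢKᵢ < 1 the mixture is below its bubble point — single liquid phase.

subcooled liquid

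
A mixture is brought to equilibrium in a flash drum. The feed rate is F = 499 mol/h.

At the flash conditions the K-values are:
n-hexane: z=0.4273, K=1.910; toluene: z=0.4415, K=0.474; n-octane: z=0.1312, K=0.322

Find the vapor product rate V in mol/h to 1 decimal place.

V = 65.8 mol/h

Newton iteration, β⁰ = 0.52:
  β = 0.5200: g = -0.19311, g' = -0.5384 → β = 0.1613
  β = 0.1613: g = -0.01456, g' = -0.4909 → β = 0.1316
  β = 0.1316: g = 0.00007, g' = -0.4959 → β = 0.1318
Converged at β = 0.1318.
Then V = β·F = 0.1318·499 = 65.8 mol/h and L = F − V = 433.2 mol/h.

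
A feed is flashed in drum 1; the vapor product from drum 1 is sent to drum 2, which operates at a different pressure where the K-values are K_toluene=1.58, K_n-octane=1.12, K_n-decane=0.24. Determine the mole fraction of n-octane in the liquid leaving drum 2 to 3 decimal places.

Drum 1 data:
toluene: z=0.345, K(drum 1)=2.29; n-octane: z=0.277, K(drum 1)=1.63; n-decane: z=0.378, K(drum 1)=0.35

Drum 1:
Material balance + equilibrium reduce to Σ zᵢ(Kᵢ−1)/(1+ψ₁(Kᵢ−1)) = 0.
Check two-phase: ΣzᵢKᵢ = 1.374 > 1 and Σzᵢ/Kᵢ = 1.401 > 1, so g(0) = 0.374 > 0 and g(1) = -0.401 < 0.
Iterate (Newton) starting at ψ₁ = 0.5:
  ψ₁ = 0.500: g = 0.0393, g' = -0.626 → ψ₁ = 0.563
  ψ₁ = 0.563: g = -0.0007, g' = -0.650 → ψ₁ = 0.562
Converged at ψ₁ = 0.562.
Drum-1 compositions:
  toluene: x = 0.200, y = 0.458
  n-octane: x = 0.205, y = 0.334
  n-decane: x = 0.595, y = 0.208
Drum-2 feed = drum-1 vapor: z₂ = (0.4581, 0.3335, 0.2084).
Drum 2:
Let ψ₂ = V/F and solve Σ zᵢ(Kᵢ−1)/(1+ψ₂(Kᵢ−1)) = 0.
Check two-phase: ΣzᵢKᵢ = 1.147 > 1 and Σzᵢ/Kᵢ = 1.456 > 1, so g(0) = 0.147 > 0 and g(1) = -0.456 < 0.
Newton–Raphson from ψ₂ = 0.5:
  ψ₂ = 0.500: g = -0.0117, g' = -0.410 → ψ₂ = 0.471
Converged at ψ₂ = 0.471.
  toluene: x = 0.360, y = 0.569
  n-octane: x = 0.316, y = 0.354
  n-decane: x = 0.324, y = 0.078

x_n-octane (drum 2) = 0.316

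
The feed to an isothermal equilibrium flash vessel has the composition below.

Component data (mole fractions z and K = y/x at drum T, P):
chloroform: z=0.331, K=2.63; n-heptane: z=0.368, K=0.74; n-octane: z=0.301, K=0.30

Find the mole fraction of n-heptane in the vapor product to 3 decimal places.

Newton iteration, ψ⁰ = 0.5:
  ψ = 0.500: g = -0.1369, g' = -0.649 → ψ = 0.289
  ψ = 0.289: g = -0.0009, g' = -0.667 → ψ = 0.288
Converged at ψ = 0.288.
Compositions from xᵢ = zᵢ/(1+ψ(Kᵢ−1)), yᵢ = Kᵢxᵢ:
  chloroform: x = 0.225, y = 0.593
  n-heptane: x = 0.398, y = 0.294
  n-octane: x = 0.377, y = 0.113

y_n-heptane = 0.294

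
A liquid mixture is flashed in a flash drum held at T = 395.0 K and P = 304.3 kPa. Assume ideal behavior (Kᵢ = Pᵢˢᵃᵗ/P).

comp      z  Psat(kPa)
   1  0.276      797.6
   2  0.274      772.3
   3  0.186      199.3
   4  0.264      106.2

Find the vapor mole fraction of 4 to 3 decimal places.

Raoult's law: Kᵢ = Pᵢˢᵃᵗ/P = Pᵢˢᵃᵗ/304.3.
  K_1 = 797.6/304.3 = 2.62110, K_2 = 772.3/304.3 = 2.53796, K_3 = 199.3/304.3 = 0.65495, K_4 = 106.2/304.3 = 0.34900
Material balance + equilibrium reduce to Σ zᵢ(Kᵢ−1)/(1+ψ(Kᵢ−1)) = 0.
Feasibility: ΣzᵢKᵢ = 1.633, Σzᵢ/Kᵢ = 1.254 — both > 1, two phases present.
Newton–Raphson from ψ = 0.65:
  ψ = 0.650: g = 0.0479, g' = -0.707 → ψ = 0.718
  ψ = 0.718: g = -0.0008, g' = -0.735 → ψ = 0.717
Converged at ψ = 0.717.
Compositions from xᵢ = zᵢ/(1+ψ(Kᵢ−1)), yᵢ = Kᵢxᵢ:
  1: x = 0.128, y = 0.335
  2: x = 0.130, y = 0.331
  3: x = 0.247, y = 0.162
  4: x = 0.495, y = 0.173

y_4 = 0.173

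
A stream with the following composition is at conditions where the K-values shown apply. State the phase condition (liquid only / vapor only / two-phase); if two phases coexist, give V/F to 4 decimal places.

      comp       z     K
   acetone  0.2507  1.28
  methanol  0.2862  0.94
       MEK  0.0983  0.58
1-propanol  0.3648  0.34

liquid only

ΣzᵢKᵢ = 0.7710; Σzᵢ/Kᵢ = 1.7428.
Since ΣzᵢKᵢ < 1 the mixture is below its bubble point — single liquid phase.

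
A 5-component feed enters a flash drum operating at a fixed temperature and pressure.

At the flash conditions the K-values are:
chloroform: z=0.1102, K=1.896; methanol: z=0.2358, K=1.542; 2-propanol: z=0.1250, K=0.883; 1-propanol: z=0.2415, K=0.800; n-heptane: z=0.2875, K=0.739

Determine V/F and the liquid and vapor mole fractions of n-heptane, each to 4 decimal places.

Rachford–Rice: g(V/F) = Σ zᵢ(Kᵢ−1)/(1+V/F(Kᵢ−1)) = 0.
Feasibility: ΣzᵢKᵢ = 1.0886, Σzᵢ/Kᵢ = 1.0435 — both > 1, two phases present.
Iterate (Newton) starting at V/F = 0.5:
  V/F = 0.5000: g = 0.01324, g' = -0.1248 → V/F = 0.6061
  V/F = 0.6061: g = 0.00035, g' = -0.1185 → V/F = 0.6090
Converged at V/F = 0.6090.
Compositions from xᵢ = zᵢ/(1+V/F(Kᵢ−1)), yᵢ = Kᵢxᵢ:
  chloroform: x = 0.0713, y = 0.1352
  methanol: x = 0.1773, y = 0.2734
  2-propanol: x = 0.1346, y = 0.1188
  1-propanol: x = 0.2750, y = 0.2200
  n-heptane: x = 0.3418, y = 0.2526

V/F = 0.6090, x_n-heptane = 0.3418, y_n-heptane = 0.2526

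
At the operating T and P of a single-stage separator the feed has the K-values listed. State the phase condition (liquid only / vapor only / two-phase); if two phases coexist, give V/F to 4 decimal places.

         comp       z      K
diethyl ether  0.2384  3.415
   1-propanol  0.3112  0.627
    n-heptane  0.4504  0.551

ΣzᵢKᵢ = 1.2574; Σzᵢ/Kᵢ = 1.3836.
Both exceed 1, so a two-phase solution exists.
Newton–Raphson from ψ = 0.45:
  ψ = 0.4500: g = -0.11703, g' = -0.5244 → ψ = 0.2269
  ψ = 0.2269: g = 0.01999, g' = -0.7446 → ψ = 0.2537
  ψ = 0.2537: g = 0.00057, g' = -0.7031 → ψ = 0.2545
Converged at ψ = 0.2545.

two-phase, V/F = 0.2545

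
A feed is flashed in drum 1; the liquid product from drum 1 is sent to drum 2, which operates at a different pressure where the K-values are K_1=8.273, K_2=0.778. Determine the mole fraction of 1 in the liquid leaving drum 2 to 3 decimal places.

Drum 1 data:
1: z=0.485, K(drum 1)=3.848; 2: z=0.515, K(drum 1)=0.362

x_1 (drum 2) = 0.030

Drum 1:
Newton–Raphson from ψ₁ = 0.54:
  ψ₁ = 0.540: g = 0.0430, g' = -1.099 → ψ₁ = 0.579
Converged at ψ₁ = 0.579.
Drum-1 compositions:
  1: x = 0.183, y = 0.704
  2: x = 0.817, y = 0.296
Drum-2 feed = drum-1 liquid: z₂ = (0.1830, 0.8170).
Drum 2:
Let ψ₂ = V/F and solve Σ zᵢ(Kᵢ−1)/(1+ψ₂(Kᵢ−1)) = 0.
Feasibility: ΣzᵢKᵢ = 2.150, Σzᵢ/Kᵢ = 1.072 — both > 1, two phases present.
Newton–Raphson from ψ₂ = 0.5:
  ψ₂ = 0.500: g = 0.0831, g' = -0.501 → ψ₂ = 0.666
  ψ₂ = 0.666: g = 0.0150, g' = -0.339 → ψ₂ = 0.710
  ψ₂ = 0.710: g = 0.0006, g' = -0.312 → ψ₂ = 0.712
Converged at ψ₂ = 0.712.
  1: x = 0.030, y = 0.245
  2: x = 0.970, y = 0.755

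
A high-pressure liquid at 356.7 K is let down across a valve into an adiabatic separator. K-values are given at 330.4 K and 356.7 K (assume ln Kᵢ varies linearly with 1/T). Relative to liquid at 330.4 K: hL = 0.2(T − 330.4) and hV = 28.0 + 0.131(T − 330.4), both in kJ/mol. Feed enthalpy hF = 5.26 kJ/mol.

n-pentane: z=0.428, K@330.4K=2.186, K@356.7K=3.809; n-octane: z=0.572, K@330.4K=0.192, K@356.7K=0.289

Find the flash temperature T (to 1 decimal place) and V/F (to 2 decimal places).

Adiabatic flash: solve Rachford–Rice at each trial T, then check hF = ψ·hV(T) + (1−ψ)·hL(T).
  T = 330.4 K: K = (2.186, 0.192), RR gives ψ = 0.047, H_out = 1.327 kJ/mol
  T = 356.7 K: K = (3.809, 0.289), RR gives ψ = 0.398, H_out = 15.691 kJ/mol
  T = 343.5 K: K = (2.913, 0.237), RR gives ψ = 0.262, H_out = 9.723 kJ/mol
  T = 336.9 K: K = (2.528, 0.214), RR gives ψ = 0.170, H_out = 5.982 kJ/mol
  T = 333.6 K: K = (2.350, 0.202), RR gives ψ = 0.113, H_out = 3.776 kJ/mol
  T = 335.2 K: K = (2.435, 0.208), RR gives ψ = 0.142, H_out = 4.880 kJ/mol
Linear interpolation between T = 335.2 (H_out = 4.880) and T = 336.9 (H_out = 5.982) on hF = 5.26 gives T ≈ 335.8 K, at which ψ = 0.15.

T = 335.8 K, V/F = 0.15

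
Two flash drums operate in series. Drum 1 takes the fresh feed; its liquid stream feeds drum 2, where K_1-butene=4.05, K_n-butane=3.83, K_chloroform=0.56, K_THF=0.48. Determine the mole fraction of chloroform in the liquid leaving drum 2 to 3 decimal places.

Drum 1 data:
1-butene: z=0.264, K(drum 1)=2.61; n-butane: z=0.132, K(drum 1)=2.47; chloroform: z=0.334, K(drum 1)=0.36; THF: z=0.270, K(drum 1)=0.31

x_chloroform (drum 2) = 0.466

Drum 1:
Rachford–Rice: g(ψ₁) = Σ zᵢ(Kᵢ−1)/(1+ψ₁(Kᵢ−1)) = 0.
Feasibility: ΣzᵢKᵢ = 1.219, Σzᵢ/Kᵢ = 1.953 — both > 1, two phases present.
Iterate (Newton) starting at ψ₁ = 0.52:
  ψ₁ = 0.520: g = -0.2696, g' = -0.914 → ψ₁ = 0.225
  ψ₁ = 0.225: g = -0.0126, g' = -0.897 → ψ₁ = 0.211
Converged at ψ₁ = 0.211.
Drum-1 compositions:
  1-butene: x = 0.197, y = 0.514
  n-butane: x = 0.101, y = 0.249
  chloroform: x = 0.386, y = 0.139
  THF: x = 0.316, y = 0.098
Drum-2 feed = drum-1 liquid: z₂ = (0.1970, 0.1007, 0.3862, 0.3161).
Drum 2:
Material balance + equilibrium reduce to Σ zᵢ(Kᵢ−1)/(1+ψ₂(Kᵢ−1)) = 0.
Check two-phase: ΣzᵢKᵢ = 1.552 > 1 and Σzᵢ/Kᵢ = 1.423 > 1, so g(0) = 0.552 > 0 and g(1) = -0.423 < 0.
Newton–Raphson from ψ₂ = 0.41:
  ψ₂ = 0.410: g = -0.0173, g' = -0.784 → ψ₂ = 0.388
Converged at ψ₂ = 0.388.
  1-butene: x = 0.090, y = 0.365
  n-butane: x = 0.048, y = 0.184
  chloroform: x = 0.466, y = 0.261
  THF: x = 0.396, y = 0.190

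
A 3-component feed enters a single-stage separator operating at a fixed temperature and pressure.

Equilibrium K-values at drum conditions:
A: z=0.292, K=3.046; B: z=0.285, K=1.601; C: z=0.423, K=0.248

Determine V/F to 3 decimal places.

V/F = 0.413

Iterate (Newton) starting at V/F = 0.5:
  V/F = 0.500: g = -0.0827, g' = -0.974 → V/F = 0.415
  V/F = 0.415: g = -0.0023, g' = -0.929 → V/F = 0.413
Converged at V/F = 0.413.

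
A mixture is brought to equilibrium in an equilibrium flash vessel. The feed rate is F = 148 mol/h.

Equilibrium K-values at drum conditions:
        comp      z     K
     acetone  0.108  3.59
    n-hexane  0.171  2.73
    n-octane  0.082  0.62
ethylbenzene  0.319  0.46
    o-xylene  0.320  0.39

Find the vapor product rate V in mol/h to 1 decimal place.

V = 22.4 mol/h

Material balance + equilibrium reduce to Σ zᵢ(Kᵢ−1)/(1+ψ(Kᵢ−1)) = 0.
g(0) = ΣzᵢKᵢ − 1 = 0.177 and g(1) = 1 − Σzᵢ/Kᵢ = -0.739, so a root lies in (0, 1).
Newton–Raphson from ψ = 0.37:
  ψ = 0.370: g = -0.1804, g' = -0.739 → ψ = 0.126
  ψ = 0.126: g = 0.0249, g' = -1.017 → ψ = 0.150
  ψ = 0.150: g = 0.0006, g' = -0.965 → ψ = 0.151
Converged at ψ = 0.151.
Then V = ψ·F = 0.1510·148 = 22.4 mol/h and L = F − V = 125.6 mol/h.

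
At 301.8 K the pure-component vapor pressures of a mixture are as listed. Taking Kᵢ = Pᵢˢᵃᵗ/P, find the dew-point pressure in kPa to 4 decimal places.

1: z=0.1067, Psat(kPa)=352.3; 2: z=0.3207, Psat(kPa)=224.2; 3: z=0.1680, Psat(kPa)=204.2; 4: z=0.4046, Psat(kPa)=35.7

At the dew point ψ → 1, so Σzᵢ/Kᵢ = 1 with Kᵢ = Pᵢˢᵃᵗ/P ⇒ 1/P = Σzᵢ/Pᵢˢᵃᵗ.
1/P = 0.1067/352.3 + 0.3207/224.2 + 0.1680/204.2 + 0.4046/35.7 = 0.0138893 ⇒ P = 71.9976 kPa

Pdew = 71.9976 kPa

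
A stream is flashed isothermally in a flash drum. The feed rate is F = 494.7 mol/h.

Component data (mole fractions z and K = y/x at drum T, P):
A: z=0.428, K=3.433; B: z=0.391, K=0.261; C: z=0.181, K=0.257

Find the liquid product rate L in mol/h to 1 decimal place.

L = 325.0 mol/h

Rachford–Rice: g(V/F) = Σ zᵢ(Kᵢ−1)/(1+V/F(Kᵢ−1)) = 0.
Feasibility: ΣzᵢKᵢ = 1.618, Σzᵢ/Kᵢ = 2.327 — both > 1, two phases present.
Newton–Raphson from V/F = 0.32:
  V/F = 0.320: g = 0.0306, g' = -1.339 → V/F = 0.343
Converged at V/F = 0.343.
Then V = V/F·F = 0.3431·494.7 = 169.7 mol/h and L = F − V = 325.0 mol/h.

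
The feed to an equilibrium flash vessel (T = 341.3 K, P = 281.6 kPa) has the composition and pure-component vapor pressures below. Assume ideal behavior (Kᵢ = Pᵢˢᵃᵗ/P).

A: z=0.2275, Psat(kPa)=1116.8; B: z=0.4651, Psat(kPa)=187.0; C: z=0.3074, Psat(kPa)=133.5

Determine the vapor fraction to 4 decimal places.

ψ = 0.2885

Raoult's law: Kᵢ = Pᵢˢᵃᵗ/P = Pᵢˢᵃᵗ/281.6.
  K_A = 1116.8/281.6 = 3.965909, K_B = 187.0/281.6 = 0.664062, K_C = 133.5/281.6 = 0.474077
Newton iteration, ψ⁰ = 0.5:
  ψ = 0.5000: g = -0.13539, g' = -0.5569 → ψ = 0.2569
  ψ = 0.2569: g = 0.02502, g' = -0.8211 → ψ = 0.2874
  ψ = 0.2874: g = 0.00087, g' = -0.7656 → ψ = 0.2885
Converged at ψ = 0.2885.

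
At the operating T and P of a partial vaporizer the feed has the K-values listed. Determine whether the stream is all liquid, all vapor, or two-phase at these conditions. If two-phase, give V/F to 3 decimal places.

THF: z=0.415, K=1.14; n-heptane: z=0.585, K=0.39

ΣzᵢKᵢ = 0.701; Σzᵢ/Kᵢ = 1.864.
Since ΣzᵢKᵢ < 1 the mixture is below its bubble point — single liquid phase.

all liquid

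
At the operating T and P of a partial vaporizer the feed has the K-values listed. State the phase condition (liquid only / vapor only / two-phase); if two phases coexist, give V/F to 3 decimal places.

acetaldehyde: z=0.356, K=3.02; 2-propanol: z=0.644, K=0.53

two-phase, V/F = 0.439

ΣzᵢKᵢ = 1.416; Σzᵢ/Kᵢ = 1.333.
Both exceed 1, so a two-phase solution exists.
Rachford–Rice: g(ψ) = Σ zᵢ(Kᵢ−1)/(1+ψ(Kᵢ−1)) = 0.
Newton–Raphson from ψ = 0.5:
  ψ = 0.500: g = -0.0379, g' = -0.603 → ψ = 0.437
  ψ = 0.437: g = 0.0010, g' = -0.635 → ψ = 0.439
Converged at ψ = 0.439.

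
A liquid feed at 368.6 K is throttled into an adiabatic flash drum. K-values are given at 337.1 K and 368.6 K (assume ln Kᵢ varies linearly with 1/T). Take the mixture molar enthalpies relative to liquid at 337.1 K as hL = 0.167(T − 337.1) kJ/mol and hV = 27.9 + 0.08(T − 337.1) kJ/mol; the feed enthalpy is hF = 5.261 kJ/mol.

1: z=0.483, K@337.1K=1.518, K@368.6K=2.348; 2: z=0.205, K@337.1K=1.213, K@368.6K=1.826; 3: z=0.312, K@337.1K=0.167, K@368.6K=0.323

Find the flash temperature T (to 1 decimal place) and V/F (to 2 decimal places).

Adiabatic flash: solve Rachford–Rice at each trial T, then check hF = ψ·hV(T) + (1−ψ)·hL(T).
  T = 337.1 K: K = (1.518, 1.213, 0.167), RR gives ψ = 0.092, H_out = 2.579 kJ/mol
  T = 368.6 K: K = (2.348, 1.826, 0.323), RR gives ψ = 0.749, H_out = 24.107 kJ/mol
  T = 352.9 K: K = (1.908, 1.503, 0.236), RR gives ψ = 0.497, H_out = 15.832 kJ/mol
  T = 345.0 K: K = (1.706, 1.354, 0.199), RR gives ψ = 0.334, H_out = 10.398 kJ/mol
  T = 341.1 K: K = (1.612, 1.283, 0.183), RR gives ψ = 0.229, H_out = 6.975 kJ/mol
  T = 339.1 K: K = (1.564, 1.248, 0.175), RR gives ψ = 0.165, H_out = 4.916 kJ/mol
Linear interpolation between T = 339.1 (H_out = 4.916) and T = 341.1 (H_out = 6.975) on hF = 5.261 gives T ≈ 339.4 K, at which ψ = 0.18.

T = 339.4 K, V/F = 0.18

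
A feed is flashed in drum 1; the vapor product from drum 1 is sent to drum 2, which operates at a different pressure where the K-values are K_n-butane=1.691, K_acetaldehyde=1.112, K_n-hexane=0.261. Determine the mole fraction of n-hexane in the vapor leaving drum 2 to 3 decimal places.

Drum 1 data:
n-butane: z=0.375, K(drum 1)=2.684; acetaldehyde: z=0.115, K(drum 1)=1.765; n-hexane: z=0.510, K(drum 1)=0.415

y_n-hexane (drum 2) = 0.111

Drum 1:
Material balance + equilibrium reduce to Σ zᵢ(Kᵢ−1)/(1+ψ₁(Kᵢ−1)) = 0.
Feasibility: ΣzᵢKᵢ = 1.421, Σzᵢ/Kᵢ = 1.434 — both > 1, two phases present.
Newton–Raphson from ψ₁ = 0.46:
  ψ₁ = 0.460: g = 0.0127, g' = -0.701 → ψ₁ = 0.478
Converged at ψ₁ = 0.478.
Drum-1 compositions:
  n-butane: x = 0.208, y = 0.558
  acetaldehyde: x = 0.084, y = 0.149
  n-hexane: x = 0.708, y = 0.294
Drum-2 feed = drum-1 vapor: z₂ = (0.5575, 0.1486, 0.2939).
Drum 2:
Material balance + equilibrium reduce to Σ zᵢ(Kᵢ−1)/(1+ψ₂(Kᵢ−1)) = 0.
Check two-phase: ΣzᵢKᵢ = 1.185 > 1 and Σzᵢ/Kᵢ = 1.589 > 1, so g(0) = 0.185 > 0 and g(1) = -0.589 < 0.
Newton–Raphson from ψ₂ = 0.48:
  ψ₂ = 0.480: g = -0.0314, g' = -0.537 → ψ₂ = 0.421
  ψ₂ = 0.421: g = -0.0011, g' = -0.500 → ψ₂ = 0.419
Converged at ψ₂ = 0.419.
  n-butane: x = 0.432, y = 0.731
  acetaldehyde: x = 0.142, y = 0.158
  n-hexane: x = 0.426, y = 0.111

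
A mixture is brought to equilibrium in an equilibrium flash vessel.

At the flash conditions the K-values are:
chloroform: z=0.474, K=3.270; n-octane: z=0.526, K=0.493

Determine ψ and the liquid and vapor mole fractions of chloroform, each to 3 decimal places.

Let ψ = V/F and solve Σ zᵢ(Kᵢ−1)/(1+ψ(Kᵢ−1)) = 0.
Feasibility: ΣzᵢKᵢ = 1.809, Σzᵢ/Kᵢ = 1.212 — both > 1, two phases present.
Binary case is linear: z₁(K₁−1)(1+ψ(K₂−1)) + z₂(K₂−1)(1+ψ(K₁−1)) = 0
⇒ ψ = [z₁(K₁−1)+z₂(K₂−1)] / [−(K₁−1)(K₂−1)] = 0.8093/1.1509 = 0.703
Compositions from xᵢ = zᵢ/(1+ψ(Kᵢ−1)), yᵢ = Kᵢxᵢ:
  chloroform: x = 0.183, y = 0.597
  n-octane: x = 0.817, y = 0.403

ψ = 0.703, x_chloroform = 0.183, y_chloroform = 0.597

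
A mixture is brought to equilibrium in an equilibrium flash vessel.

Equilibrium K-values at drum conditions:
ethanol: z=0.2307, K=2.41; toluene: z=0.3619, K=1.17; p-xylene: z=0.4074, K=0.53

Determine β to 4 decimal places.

β = 0.4912

Iterate (Newton) starting at β = 0.5:
  β = 0.5000: g = -0.00281, g' = -0.3204 → β = 0.4912
Converged at β = 0.4912.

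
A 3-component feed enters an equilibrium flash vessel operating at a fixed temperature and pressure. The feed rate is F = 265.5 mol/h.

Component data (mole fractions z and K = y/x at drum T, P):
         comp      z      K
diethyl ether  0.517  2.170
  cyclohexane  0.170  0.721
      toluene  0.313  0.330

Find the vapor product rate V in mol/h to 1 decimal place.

Material balance + equilibrium reduce to Σ zᵢ(Kᵢ−1)/(1+ψ(Kᵢ−1)) = 0.
Feasibility: ΣzᵢKᵢ = 1.348, Σzᵢ/Kᵢ = 1.423 — both > 1, two phases present.
Iterate (Newton) starting at ψ = 0.5:
  ψ = 0.500: g = 0.0112, g' = -0.617 → ψ = 0.518
Converged at ψ = 0.518.
Then V = ψ·F = 0.5180·265.5 = 137.5 mol/h and L = F − V = 128.0 mol/h.

V = 137.5 mol/h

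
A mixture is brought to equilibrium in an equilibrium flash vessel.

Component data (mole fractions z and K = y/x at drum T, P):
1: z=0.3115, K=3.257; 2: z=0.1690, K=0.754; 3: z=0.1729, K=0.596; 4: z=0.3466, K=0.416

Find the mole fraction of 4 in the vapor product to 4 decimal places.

Rachford–Rice: g(V/F) = Σ zᵢ(Kᵢ−1)/(1+V/F(Kᵢ−1)) = 0.
g(0) = ΣzᵢKᵢ − 1 = 0.3892 and g(1) = 1 − Σzᵢ/Kᵢ = -0.4431, so a root lies in (0, 1).
Iterate (Newton) starting at V/F = 0.5:
  V/F = 0.5000: g = -0.09053, g' = -0.6437 → V/F = 0.3594
  V/F = 0.3594: g = 0.00470, g' = -0.7241 → V/F = 0.3659
Converged at V/F = 0.3659.
Compositions from xᵢ = zᵢ/(1+V/F(Kᵢ−1)), yᵢ = Kᵢxᵢ:
  1: x = 0.1706, y = 0.5557
  2: x = 0.1857, y = 0.1400
  3: x = 0.2029, y = 0.1209
  4: x = 0.4408, y = 0.1834

y_4 = 0.1834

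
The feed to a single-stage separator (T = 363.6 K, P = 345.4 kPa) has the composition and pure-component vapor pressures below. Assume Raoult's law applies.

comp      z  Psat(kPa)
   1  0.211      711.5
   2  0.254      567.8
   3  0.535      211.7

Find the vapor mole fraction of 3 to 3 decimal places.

Raoult's law: Kᵢ = Pᵢˢᵃᵗ/P = Pᵢˢᵃᵗ/345.4.
  K_1 = 711.5/345.4 = 2.05993, K_2 = 567.8/345.4 = 1.64389, K_3 = 211.7/345.4 = 0.61291
Iterate (Newton) starting at β = 0.5:
  β = 0.500: g = 0.0131, g' = -0.285 → β = 0.546
Converged at β = 0.546.
Compositions from xᵢ = zᵢ/(1+β(Kᵢ−1)), yᵢ = Kᵢxᵢ:
  1: x = 0.134, y = 0.275
  2: x = 0.188, y = 0.309
  3: x = 0.678, y = 0.416

y_3 = 0.416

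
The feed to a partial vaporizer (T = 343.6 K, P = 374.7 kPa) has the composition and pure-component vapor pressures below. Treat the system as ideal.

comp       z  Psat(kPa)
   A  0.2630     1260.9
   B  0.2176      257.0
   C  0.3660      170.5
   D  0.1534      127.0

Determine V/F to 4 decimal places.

Raoult's law: Kᵢ = Pᵢˢᵃᵗ/P = Pᵢˢᵃᵗ/374.7.
  K_A = 1260.9/374.7 = 3.365092, K_B = 257.0/374.7 = 0.685882, K_C = 170.5/374.7 = 0.455031, K_D = 127.0/374.7 = 0.338938
Material balance + equilibrium reduce to Σ zᵢ(Kᵢ−1)/(1+V/F(Kᵢ−1)) = 0.
Feasibility: ΣzᵢKᵢ = 1.2528, Σzᵢ/Kᵢ = 1.6523 — both > 1, two phases present.
Iterate (Newton) starting at V/F = 0.37:
  V/F = 0.3700: g = -0.12969, g' = -0.7339 → V/F = 0.1933
  V/F = 0.1933: g = 0.01489, g' = -0.9411 → V/F = 0.2091
  V/F = 0.2091: g = 0.00023, g' = -0.9119 → V/F = 0.2094
Converged at V/F = 0.2094.

V/F = 0.2094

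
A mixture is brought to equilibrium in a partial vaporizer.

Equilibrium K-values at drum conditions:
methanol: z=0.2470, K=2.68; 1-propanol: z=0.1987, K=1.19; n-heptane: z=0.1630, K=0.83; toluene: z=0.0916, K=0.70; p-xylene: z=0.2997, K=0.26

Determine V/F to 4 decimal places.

Iterate (Newton) starting at V/F = 0.42:
  V/F = 0.4200: g = -0.10482, g' = -0.6076 → V/F = 0.2475
  V/F = 0.2475: g = -0.00095, g' = -0.6151 → V/F = 0.2459
Converged at V/F = 0.2459.

V/F = 0.2459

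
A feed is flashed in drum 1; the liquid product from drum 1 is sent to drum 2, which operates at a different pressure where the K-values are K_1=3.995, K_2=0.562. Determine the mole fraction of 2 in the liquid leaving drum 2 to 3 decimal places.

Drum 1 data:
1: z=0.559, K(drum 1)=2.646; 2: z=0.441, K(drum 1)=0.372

Drum 1:
Binary case is linear: z₁(K₁−1)(1+ψ₁(K₂−1)) + z₂(K₂−1)(1+ψ₁(K₁−1)) = 0
⇒ ψ₁ = [z₁(K₁−1)+z₂(K₂−1)] / [−(K₁−1)(K₂−1)] = 0.6432/1.0337 = 0.622
Drum-1 compositions:
  1: x = 0.276, y = 0.731
  2: x = 0.724, y = 0.269
Drum-2 feed = drum-1 liquid: z₂ = (0.2762, 0.7238).
Drum 2:
Let ψ₂ = V/F and solve Σ zᵢ(Kᵢ−1)/(1+ψ₂(Kᵢ−1)) = 0.
Feasibility: ΣzᵢKᵢ = 1.510, Σzᵢ/Kᵢ = 1.357 — both > 1, two phases present.
Binary case is linear: z₁(K₁−1)(1+ψ₂(K₂−1)) + z₂(K₂−1)(1+ψ₂(K₁−1)) = 0
⇒ ψ₂ = [z₁(K₁−1)+z₂(K₂−1)] / [−(K₁−1)(K₂−1)] = 0.5101/1.3118 = 0.389
  1: x = 0.128, y = 0.510
  2: x = 0.872, y = 0.490

x_2 (drum 2) = 0.872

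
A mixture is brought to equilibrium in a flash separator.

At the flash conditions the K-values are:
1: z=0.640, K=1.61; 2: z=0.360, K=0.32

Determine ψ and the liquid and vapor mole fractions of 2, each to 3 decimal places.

Let ψ = V/F and solve Σ zᵢ(Kᵢ−1)/(1+ψ(Kᵢ−1)) = 0.
g(0) = ΣzᵢKᵢ − 1 = 0.146 and g(1) = 1 − Σzᵢ/Kᵢ = -0.523, so a root lies in (0, 1).
Binary case is linear: z₁(K₁−1)(1+ψ(K₂−1)) + z₂(K₂−1)(1+ψ(K₁−1)) = 0
⇒ ψ = [z₁(K₁−1)+z₂(K₂−1)] / [−(K₁−1)(K₂−1)] = 0.1456/0.4148 = 0.351
Compositions from xᵢ = zᵢ/(1+ψ(Kᵢ−1)), yᵢ = Kᵢxᵢ:
  1: x = 0.527, y = 0.849
  2: x = 0.473, y = 0.151

ψ = 0.351, x_2 = 0.473, y_2 = 0.151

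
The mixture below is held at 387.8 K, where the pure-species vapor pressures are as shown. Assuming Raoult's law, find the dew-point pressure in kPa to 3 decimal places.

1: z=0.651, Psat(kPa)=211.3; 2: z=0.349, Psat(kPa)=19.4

At the dew point ψ → 1, so Σzᵢ/Kᵢ = 1 with Kᵢ = Pᵢˢᵃᵗ/P ⇒ 1/P = Σzᵢ/Pᵢˢᵃᵗ.
1/P = 0.651/211.3 + 0.349/19.4 = 0.021071 ⇒ P = 47.459 kPa

Pdew = 47.459 kPa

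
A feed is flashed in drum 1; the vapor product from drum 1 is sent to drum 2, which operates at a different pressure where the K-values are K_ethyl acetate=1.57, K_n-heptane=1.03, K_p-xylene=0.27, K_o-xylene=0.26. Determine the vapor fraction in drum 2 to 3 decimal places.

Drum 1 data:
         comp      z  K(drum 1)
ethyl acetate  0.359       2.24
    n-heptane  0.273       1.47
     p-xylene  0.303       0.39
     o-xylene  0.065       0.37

Drum 1:
Let ψ₁ = V/F and solve Σ zᵢ(Kᵢ−1)/(1+ψ₁(Kᵢ−1)) = 0.
Check two-phase: ΣzᵢKᵢ = 1.348 > 1 and Σzᵢ/Kᵢ = 1.299 > 1, so g(0) = 0.348 > 0 and g(1) = -0.299 < 0.
Iterate (Newton) starting at ψ₁ = 0.7:
  ψ₁ = 0.700: g = -0.0610, g' = -0.618 → ψ₁ = 0.601
  ψ₁ = 0.601: g = -0.0028, g' = -0.566 → ψ₁ = 0.596
Converged at ψ₁ = 0.596.
Drum-1 compositions:
  ethyl acetate: x = 0.206, y = 0.462
  n-heptane: x = 0.213, y = 0.313
  p-xylene: x = 0.476, y = 0.186
  o-xylene: x = 0.104, y = 0.039
Drum-2 feed = drum-1 vapor: z₂ = (0.4623, 0.3134, 0.1857, 0.0385).
Drum 2:
Rachford–Rice: g(ψ₂) = Σ zᵢ(Kᵢ−1)/(1+ψ₂(Kᵢ−1)) = 0.
g(0) = ΣzᵢKᵢ − 1 = 0.109 and g(1) = 1 − Σzᵢ/Kᵢ = -0.435, so a root lies in (0, 1).
Iterate (Newton) starting at ψ₂ = 0.69:
  ψ₂ = 0.690: g = -0.1331, g' = -0.568 → ψ₂ = 0.455
  ψ₂ = 0.455: g = -0.0277, g' = -0.365 → ψ₂ = 0.380
  ψ₂ = 0.380: g = -0.0013, g' = -0.332 → ψ₂ = 0.376
Converged at ψ₂ = 0.376.
  ethyl acetate: x = 0.381, y = 0.598
  n-heptane: x = 0.310, y = 0.319
  p-xylene: x = 0.256, y = 0.069
  o-xylene: x = 0.053, y = 0.014

V/F (drum 2) = 0.376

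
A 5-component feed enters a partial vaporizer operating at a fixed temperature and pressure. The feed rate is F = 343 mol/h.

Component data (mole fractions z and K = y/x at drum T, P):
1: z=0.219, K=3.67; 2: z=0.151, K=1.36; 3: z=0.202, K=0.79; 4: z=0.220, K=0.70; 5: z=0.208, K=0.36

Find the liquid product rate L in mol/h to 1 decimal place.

L = 187.2 mol/h

Let β = V/F and solve Σ zᵢ(Kᵢ−1)/(1+β(Kᵢ−1)) = 0.
Check two-phase: ΣzᵢKᵢ = 1.398 > 1 and Σzᵢ/Kᵢ = 1.318 > 1, so g(0) = 0.398 > 0 and g(1) = -0.318 < 0.
Newton iteration, β⁰ = 0.5:
  β = 0.500: g = -0.0243, g' = -0.523 → β = 0.454
Converged at β = 0.454.
Then V = β·F = 0.4542·343 = 155.8 mol/h and L = F − V = 187.2 mol/h.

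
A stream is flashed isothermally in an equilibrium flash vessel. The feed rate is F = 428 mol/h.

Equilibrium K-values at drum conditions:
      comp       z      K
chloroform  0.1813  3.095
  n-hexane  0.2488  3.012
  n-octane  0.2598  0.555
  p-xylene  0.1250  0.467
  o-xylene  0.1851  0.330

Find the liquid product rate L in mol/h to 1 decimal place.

Newton iteration, V/F⁰ = 0.46:
  V/F = 0.4600: g = 0.04050, g' = -0.7953 → V/F = 0.5109
  V/F = 0.5109: g = 0.00054, g' = -0.7759 → V/F = 0.5116
Converged at V/F = 0.5116.
Then V = V/F·F = 0.5116·428 = 219.0 mol/h and L = F − V = 209.0 mol/h.

L = 209.0 mol/h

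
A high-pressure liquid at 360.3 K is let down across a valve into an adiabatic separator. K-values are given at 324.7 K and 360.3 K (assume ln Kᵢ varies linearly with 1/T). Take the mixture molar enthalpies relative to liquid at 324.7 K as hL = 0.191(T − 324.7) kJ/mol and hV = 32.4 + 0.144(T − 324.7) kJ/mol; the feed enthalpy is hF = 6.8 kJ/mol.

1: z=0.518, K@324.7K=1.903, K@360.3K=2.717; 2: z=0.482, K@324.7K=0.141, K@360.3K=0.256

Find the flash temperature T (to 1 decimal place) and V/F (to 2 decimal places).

T = 332.3 K, V/F = 0.17

Adiabatic flash: solve Rachford–Rice at each trial T, then check hF = ψ·hV(T) + (1−ψ)·hL(T).
  T = 324.7 K: K = (1.903, 0.141), RR gives ψ = 0.069, H_out = 2.244 kJ/mol
  T = 360.3 K: K = (2.717, 0.256), RR gives ψ = 0.416, H_out = 19.567 kJ/mol
  T = 342.5 K: K = (2.295, 0.193), RR gives ψ = 0.270, H_out = 11.911 kJ/mol
  T = 333.6 K: K = (2.095, 0.166), RR gives ψ = 0.181, H_out = 7.478 kJ/mol
  T = 329.1 K: K = (1.997, 0.153), RR gives ψ = 0.128, H_out = 4.961 kJ/mol
  T = 331.4 K: K = (2.047, 0.159), RR gives ψ = 0.156, H_out = 6.276 kJ/mol
  T = 332.5 K: K = (2.071, 0.162), RR gives ψ = 0.168, H_out = 6.883 kJ/mol
Linear interpolation between T = 331.4 (H_out = 6.276) and T = 332.5 (H_out = 6.883) on hF = 6.8 gives T ≈ 332.3 K, at which ψ = 0.17.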